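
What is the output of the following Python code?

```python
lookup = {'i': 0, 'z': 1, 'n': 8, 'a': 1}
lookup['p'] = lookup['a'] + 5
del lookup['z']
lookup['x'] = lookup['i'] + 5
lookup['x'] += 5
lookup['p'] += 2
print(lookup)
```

{'i': 0, 'n': 8, 'a': 1, 'p': 8, 'x': 10}

lookup['p'] = lookup['a']+5 = 6 → {'i': 0, 'z': 1, 'n': 8, 'a': 1, 'p': 6}
del 'z' → {'i': 0, 'n': 8, 'a': 1, 'p': 6}
lookup['x'] = lookup['i']+5 = 5 → {'i': 0, 'n': 8, 'a': 1, 'p': 6, 'x': 5}
lookup['x'] = 5+5 = 10 → {'i': 0, 'n': 8, 'a': 1, 'p': 6, 'x': 10}
lookup['p'] = 6+2 = 8 → {'i': 0, 'n': 8, 'a': 1, 'p': 8, 'x': 10}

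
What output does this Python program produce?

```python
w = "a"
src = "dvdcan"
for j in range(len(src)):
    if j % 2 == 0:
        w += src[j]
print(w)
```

j=0: add 'd' → 'ad'
j=1: skip
j=2: add 'd' → 'add'
j=3: skip
j=4: add 'a' → 'adda'
j=5: skip

adda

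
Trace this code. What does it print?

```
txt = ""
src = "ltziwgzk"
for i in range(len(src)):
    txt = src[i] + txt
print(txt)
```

i=0: prepend 'l' → 'l'
i=1: prepend 't' → 'tl'
i=2: prepend 'z' → 'ztl'
i=3: prepend 'i' → 'iztl'
i=4: prepend 'w' → 'wiztl'
i=5: prepend 'g' → 'gwiztl'
i=6: prepend 'z' → 'zgwiztl'
i=7: prepend 'k' → 'kzgwiztl'

kzgwiztl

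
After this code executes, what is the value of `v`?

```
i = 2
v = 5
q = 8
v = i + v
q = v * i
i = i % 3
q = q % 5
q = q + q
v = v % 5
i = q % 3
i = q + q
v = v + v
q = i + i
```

4

v = 2+5 = 7
q = 7*2 = 14
i = 2%3 = 2
q = 14%5 = 4
q = 4+4 = 8
v = 7%5 = 2
i = 8%3 = 2
i = 8+8 = 16
v = 2+2 = 4
q = 16+16 = 32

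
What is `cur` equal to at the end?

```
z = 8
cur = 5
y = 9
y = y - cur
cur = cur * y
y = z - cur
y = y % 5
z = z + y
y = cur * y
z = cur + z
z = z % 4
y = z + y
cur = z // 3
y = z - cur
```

1

y = 9-5 = 4
cur = 5*4 = 20
y = 8-20 = -12
y = (-12)%5 = 3
z = 8+3 = 11
y = 20*3 = 60
z = 20+11 = 31
z = 31%4 = 3
y = 3+60 = 63
cur = 3//3 = 1
y = 3-1 = 2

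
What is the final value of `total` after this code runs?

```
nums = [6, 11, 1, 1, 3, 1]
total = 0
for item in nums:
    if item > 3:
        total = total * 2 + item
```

23

item=6: >3, total = 0*2+6 = 6
item=11: >3, total = 6*2+11 = 23
item=1: not >3
item=1: not >3
item=3: not >3
item=1: not >3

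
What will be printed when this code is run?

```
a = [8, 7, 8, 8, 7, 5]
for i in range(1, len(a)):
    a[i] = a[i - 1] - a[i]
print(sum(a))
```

-62

i=1: a[1] = 8-7 = 1 → [8, 1, 8, 8, 7, 5]
i=2: a[2] = 1-8 = -7 → [8, 1, -7, 8, 7, 5]
i=3: a[3] = (-7)-8 = -15 → [8, 1, -7, -15, 7, 5]
i=4: a[4] = (-15)-7 = -22 → [8, 1, -7, -15, -22, 5]
i=5: a[5] = (-22)-5 = -27 → [8, 1, -7, -15, -22, -27]
sum = -62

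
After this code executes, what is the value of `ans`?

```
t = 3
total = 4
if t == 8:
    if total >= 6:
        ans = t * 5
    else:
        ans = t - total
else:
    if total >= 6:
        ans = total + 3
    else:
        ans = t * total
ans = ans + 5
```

t=3, total=4
t == 8 is False; total >= 6 is False
→ ans = t * total = 12
ans = 12+5 = 17

17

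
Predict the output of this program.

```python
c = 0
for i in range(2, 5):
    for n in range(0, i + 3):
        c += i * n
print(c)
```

i=2,n=0: c = 0+0 = 0
i=2,n=1: c = 0+2 = 2
i=2,n=2: c = 2+4 = 6
i=2,n=3: c = 6+6 = 12
i=2,n=4: c = 12+8 = 20
i=3,n=0: c = 20+0 = 20
i=3,n=1: c = 20+3 = 23
i=3,n=2: c = 23+6 = 29
i=3,n=3: c = 29+9 = 38
i=3,n=4: c = 38+12 = 50
i=3,n=5: c = 50+15 = 65
i=4,n=0: c = 65+0 = 65
i=4,n=1: c = 65+4 = 69
i=4,n=2: c = 69+8 = 77
i=4,n=3: c = 77+12 = 89
i=4,n=4: c = 89+16 = 105
i=4,n=5: c = 105+20 = 125
i=4,n=6: c = 125+24 = 149

149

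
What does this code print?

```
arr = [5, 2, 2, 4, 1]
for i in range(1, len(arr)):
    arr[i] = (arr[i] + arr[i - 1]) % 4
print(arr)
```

[5, 3, 1, 1, 2]

i=1: arr[1] = (2+5)%4 = 3 → [5, 3, 2, 4, 1]
i=2: arr[2] = (2+3)%4 = 1 → [5, 3, 1, 4, 1]
i=3: arr[3] = (4+1)%4 = 1 → [5, 3, 1, 1, 1]
i=4: arr[4] = (1+1)%4 = 2 → [5, 3, 1, 1, 2]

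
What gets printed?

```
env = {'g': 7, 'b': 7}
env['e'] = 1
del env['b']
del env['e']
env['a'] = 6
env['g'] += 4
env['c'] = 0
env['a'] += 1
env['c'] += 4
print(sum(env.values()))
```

22

env['e'] = 1 → {'g': 7, 'b': 7, 'e': 1}
del 'b' → {'g': 7, 'e': 1}
del 'e' → {'g': 7}
env['a'] = 6 → {'g': 7, 'a': 6}
env['g'] = 7+4 = 11 → {'g': 11, 'a': 6}
env['c'] = 0 → {'g': 11, 'a': 6, 'c': 0}
env['a'] = 6+1 = 7 → {'g': 11, 'a': 7, 'c': 0}
env['c'] = 0+4 = 4 → {'g': 11, 'a': 7, 'c': 4}
sum of values = 22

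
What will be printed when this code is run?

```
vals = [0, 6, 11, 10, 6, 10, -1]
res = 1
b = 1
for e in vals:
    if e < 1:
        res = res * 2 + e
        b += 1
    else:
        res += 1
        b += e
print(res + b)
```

e=0: <1, res = 1*2+0 = 2; b=2
e=6: not <1, res = 2+1 = 3; b=8
e=11: not <1, res = 3+1 = 4; b=19
e=10: not <1, res = 4+1 = 5; b=29
e=6: not <1, res = 5+1 = 6; b=35
e=10: not <1, res = 6+1 = 7; b=45
e=-1: <1, res = 7*2+(-1) = 13; b=46
res+b = 13+46 = 59

59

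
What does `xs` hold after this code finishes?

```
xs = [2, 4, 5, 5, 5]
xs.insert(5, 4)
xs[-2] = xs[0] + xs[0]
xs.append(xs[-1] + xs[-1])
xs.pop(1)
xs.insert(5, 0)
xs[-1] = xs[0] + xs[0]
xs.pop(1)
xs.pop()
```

[2, 5, 4, 4, 0]

insert 4 at 5 → [2, 4, 5, 5, 5, 4]
xs[-2] = xs[0]+xs[0] = 2+2 = 4 → [2, 4, 5, 5, 4, 4]
append xs[-1]+xs[-1] = 4+4 = 8 → [2, 4, 5, 5, 4, 4, 8]
pop(1) removes 4 → [2, 5, 5, 4, 4, 8]
insert 0 at 5 → [2, 5, 5, 4, 4, 0, 8]
xs[-1] = xs[0]+xs[0] = 2+2 = 4 → [2, 5, 5, 4, 4, 0, 4]
pop(1) removes 5 → [2, 5, 4, 4, 0, 4]
pop() removes 4 → [2, 5, 4, 4, 0]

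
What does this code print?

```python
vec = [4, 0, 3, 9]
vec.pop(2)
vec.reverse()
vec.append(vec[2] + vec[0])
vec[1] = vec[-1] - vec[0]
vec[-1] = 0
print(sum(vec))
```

pop(2) removes 3 → [4, 0, 9]
reverse → [9, 0, 4]
append vec[2]+vec[0] = 4+9 = 13 → [9, 0, 4, 13]
vec[1] = vec[-1]-vec[0] = 13-9 = 4 → [9, 4, 4, 13]
vec[-1] = 0 → [9, 4, 4, 0]
sum = 17

17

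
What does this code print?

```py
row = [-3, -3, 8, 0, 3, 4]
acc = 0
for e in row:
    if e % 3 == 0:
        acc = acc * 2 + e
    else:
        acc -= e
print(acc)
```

e=-3: %3==0, acc = 0*2+(-3) = -3
e=-3: %3==0, acc = (-3)*2+(-3) = -9
e=8: not %3==0, acc = (-9)-8 = -17
e=0: %3==0, acc = (-17)*2+0 = -34
e=3: %3==0, acc = (-34)*2+3 = -65
e=4: not %3==0, acc = (-65)-4 = -69

-69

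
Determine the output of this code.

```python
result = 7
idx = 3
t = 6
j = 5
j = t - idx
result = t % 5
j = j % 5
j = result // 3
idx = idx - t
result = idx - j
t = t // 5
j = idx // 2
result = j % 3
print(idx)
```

-3

j = 6-3 = 3
result = 6%5 = 1
j = 3%5 = 3
j = 1//3 = 0
idx = 3-6 = -3
result = (-3)-0 = -3
t = 6//5 = 1
j = (-3)//2 = -2
result = (-2)%3 = 1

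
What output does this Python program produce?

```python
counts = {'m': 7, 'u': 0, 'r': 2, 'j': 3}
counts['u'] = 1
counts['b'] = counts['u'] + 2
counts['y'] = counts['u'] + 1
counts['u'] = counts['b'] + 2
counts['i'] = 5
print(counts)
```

counts['u'] = 1 → {'m': 7, 'u': 1, 'r': 2, 'j': 3}
counts['b'] = counts['u']+2 = 3 → {'m': 7, 'u': 1, 'r': 2, 'j': 3, 'b': 3}
counts['y'] = counts['u']+1 = 2 → {'m': 7, 'u': 1, 'r': 2, 'j': 3, 'b': 3, 'y': 2}
counts['u'] = counts['b']+2 = 5 → {'m': 7, 'u': 5, 'r': 2, 'j': 3, 'b': 3, 'y': 2}
counts['i'] = 5 → {'m': 7, 'u': 5, 'r': 2, 'j': 3, 'b': 3, 'y': 2, 'i': 5}

{'m': 7, 'u': 5, 'r': 2, 'j': 3, 'b': 3, 'y': 2, 'i': 5}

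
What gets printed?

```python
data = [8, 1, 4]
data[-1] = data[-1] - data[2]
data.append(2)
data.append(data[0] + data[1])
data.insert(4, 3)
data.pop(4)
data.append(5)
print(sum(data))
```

25

data[-1] = data[-1]-data[2] = 4-4 = 0 → [8, 1, 0]
append 2 → [8, 1, 0, 2]
append data[0]+data[1] = 8+1 = 9 → [8, 1, 0, 2, 9]
insert 3 at 4 → [8, 1, 0, 2, 3, 9]
pop(4) removes 3 → [8, 1, 0, 2, 9]
append 5 → [8, 1, 0, 2, 9, 5]
sum = 25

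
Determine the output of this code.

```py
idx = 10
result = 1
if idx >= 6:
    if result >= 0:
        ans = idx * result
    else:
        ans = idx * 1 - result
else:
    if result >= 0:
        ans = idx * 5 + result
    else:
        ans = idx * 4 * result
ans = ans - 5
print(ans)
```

idx=10, result=1
idx >= 6 is True; result >= 0 is True
→ ans = idx * result = 10
ans = 10-5 = 5

5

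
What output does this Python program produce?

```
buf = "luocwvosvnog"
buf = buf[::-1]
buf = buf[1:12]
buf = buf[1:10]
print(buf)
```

reverse → 'gonvsovwcoul'
slice [1:12] → 'onvsovwcoul'
slice [1:10] → 'nvsovwcou'

nvsovwcou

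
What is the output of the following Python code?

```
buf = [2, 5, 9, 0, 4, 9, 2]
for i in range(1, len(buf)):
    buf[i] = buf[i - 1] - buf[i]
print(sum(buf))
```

i=1: buf[1] = 2-5 = -3 → [2, -3, 9, 0, 4, 9, 2]
i=2: buf[2] = (-3)-9 = -12 → [2, -3, -12, 0, 4, 9, 2]
i=3: buf[3] = (-12)-0 = -12 → [2, -3, -12, -12, 4, 9, 2]
i=4: buf[4] = (-12)-4 = -16 → [2, -3, -12, -12, -16, 9, 2]
i=5: buf[5] = (-16)-9 = -25 → [2, -3, -12, -12, -16, -25, 2]
i=6: buf[6] = (-25)-2 = -27 → [2, -3, -12, -12, -16, -25, -27]
sum = -93

-93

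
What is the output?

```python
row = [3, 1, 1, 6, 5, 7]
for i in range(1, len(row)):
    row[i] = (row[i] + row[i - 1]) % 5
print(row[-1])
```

i=1: row[1] = (1+3)%5 = 4 → [3, 4, 1, 6, 5, 7]
i=2: row[2] = (1+4)%5 = 0 → [3, 4, 0, 6, 5, 7]
i=3: row[3] = (6+0)%5 = 1 → [3, 4, 0, 1, 5, 7]
i=4: row[4] = (5+1)%5 = 1 → [3, 4, 0, 1, 1, 7]
i=5: row[5] = (7+1)%5 = 3 → [3, 4, 0, 1, 1, 3]

3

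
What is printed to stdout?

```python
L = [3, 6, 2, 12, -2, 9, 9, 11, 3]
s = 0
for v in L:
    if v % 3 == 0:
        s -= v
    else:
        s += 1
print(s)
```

-39

v=3: %3==0, s = 0-3 = -3
v=6: %3==0, s = (-3)-6 = -9
v=2: not %3==0, s = (-9)+1 = -8
v=12: %3==0, s = (-8)-12 = -20
v=-2: not %3==0, s = (-20)+1 = -19
v=9: %3==0, s = (-19)-9 = -28
v=9: %3==0, s = (-28)-9 = -37
v=11: not %3==0, s = (-37)+1 = -36
v=3: %3==0, s = (-36)-3 = -39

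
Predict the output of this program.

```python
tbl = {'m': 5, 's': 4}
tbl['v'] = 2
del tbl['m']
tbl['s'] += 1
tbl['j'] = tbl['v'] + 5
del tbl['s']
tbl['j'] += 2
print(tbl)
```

tbl['v'] = 2 → {'m': 5, 's': 4, 'v': 2}
del 'm' → {'s': 4, 'v': 2}
tbl['s'] = 4+1 = 5 → {'s': 5, 'v': 2}
tbl['j'] = tbl['v']+5 = 7 → {'s': 5, 'v': 2, 'j': 7}
del 's' → {'v': 2, 'j': 7}
tbl['j'] = 7+2 = 9 → {'v': 2, 'j': 9}

{'v': 2, 'j': 9}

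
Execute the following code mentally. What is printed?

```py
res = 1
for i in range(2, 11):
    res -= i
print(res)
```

i=2: res = 1-2 = -1
i=3: res = (-1)-3 = -4
i=4: res = (-4)-4 = -8
i=5: res = (-8)-5 = -13
i=6: res = (-13)-6 = -19
i=7: res = (-19)-7 = -26
i=8: res = (-26)-8 = -34
i=9: res = (-34)-9 = -43
i=10: res = (-43)-10 = -53

-53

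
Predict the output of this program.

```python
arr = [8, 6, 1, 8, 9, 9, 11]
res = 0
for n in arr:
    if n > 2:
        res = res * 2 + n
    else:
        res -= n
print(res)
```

n=8: >2, res = 0*2+8 = 8
n=6: >2, res = 8*2+6 = 22
n=1: not >2, res = 22-1 = 21
n=8: >2, res = 21*2+8 = 50
n=9: >2, res = 50*2+9 = 109
n=9: >2, res = 109*2+9 = 227
n=11: >2, res = 227*2+11 = 465

465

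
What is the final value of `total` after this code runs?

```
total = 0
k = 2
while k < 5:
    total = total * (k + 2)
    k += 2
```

0

k=2: total = 0*4 = 0
k=4: total = 0*6 = 0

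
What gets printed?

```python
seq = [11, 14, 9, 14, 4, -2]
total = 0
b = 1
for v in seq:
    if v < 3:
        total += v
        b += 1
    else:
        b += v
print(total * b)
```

v=11: not <3; b=12
v=14: not <3; b=26
v=9: not <3; b=35
v=14: not <3; b=49
v=4: not <3; b=53
v=-2: <3, total = 0+(-2) = -2; b=54
total*b = (-2)*54 = -108

-108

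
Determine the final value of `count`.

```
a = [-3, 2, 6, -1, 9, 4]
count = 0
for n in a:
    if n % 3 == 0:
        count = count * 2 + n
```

n=-3: %3==0, count = 0*2+(-3) = -3
n=2: not %3==0
n=6: %3==0, count = (-3)*2+6 = 0
n=-1: not %3==0
n=9: %3==0, count = 0*2+9 = 9
n=4: not %3==0

9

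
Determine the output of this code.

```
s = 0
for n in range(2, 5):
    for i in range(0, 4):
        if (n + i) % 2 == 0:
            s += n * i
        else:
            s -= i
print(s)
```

14

n=2,i=0: even sum, s = 0+0 = 0
n=2,i=1: odd sum, s = 0-1 = -1
n=2,i=2: even sum, s = (-1)+4 = 3
n=2,i=3: odd sum, s = 3-3 = 0
n=3,i=0: odd sum, s = 0-0 = 0
n=3,i=1: even sum, s = 0+3 = 3
n=3,i=2: odd sum, s = 3-2 = 1
n=3,i=3: even sum, s = 1+9 = 10
n=4,i=0: even sum, s = 10+0 = 10
n=4,i=1: odd sum, s = 10-1 = 9
n=4,i=2: even sum, s = 9+8 = 17
n=4,i=3: odd sum, s = 17-3 = 14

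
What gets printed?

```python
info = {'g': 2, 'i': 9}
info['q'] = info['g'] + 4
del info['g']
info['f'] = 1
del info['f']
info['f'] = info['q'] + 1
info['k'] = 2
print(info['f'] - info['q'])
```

info['q'] = info['g']+4 = 6 → {'g': 2, 'i': 9, 'q': 6}
del 'g' → {'i': 9, 'q': 6}
info['f'] = 1 → {'i': 9, 'q': 6, 'f': 1}
del 'f' → {'i': 9, 'q': 6}
info['f'] = info['q']+1 = 7 → {'i': 9, 'q': 6, 'f': 7}
info['k'] = 2 → {'i': 9, 'q': 6, 'f': 7, 'k': 2}
info['f']-info['q'] = 7-6 = 1

1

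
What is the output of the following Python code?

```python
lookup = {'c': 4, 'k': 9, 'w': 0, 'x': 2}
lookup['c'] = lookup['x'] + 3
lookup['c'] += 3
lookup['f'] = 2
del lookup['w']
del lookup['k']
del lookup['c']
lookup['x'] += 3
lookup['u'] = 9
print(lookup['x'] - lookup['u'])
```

-4

lookup['c'] = lookup['x']+3 = 5 → {'c': 5, 'k': 9, 'w': 0, 'x': 2}
lookup['c'] = 5+3 = 8 → {'c': 8, 'k': 9, 'w': 0, 'x': 2}
lookup['f'] = 2 → {'c': 8, 'k': 9, 'w': 0, 'x': 2, 'f': 2}
del 'w' → {'c': 8, 'k': 9, 'x': 2, 'f': 2}
del 'k' → {'c': 8, 'x': 2, 'f': 2}
del 'c' → {'x': 2, 'f': 2}
lookup['x'] = 2+3 = 5 → {'x': 5, 'f': 2}
lookup['u'] = 9 → {'x': 5, 'f': 2, 'u': 9}
lookup['x']-lookup['u'] = 5-9 = -4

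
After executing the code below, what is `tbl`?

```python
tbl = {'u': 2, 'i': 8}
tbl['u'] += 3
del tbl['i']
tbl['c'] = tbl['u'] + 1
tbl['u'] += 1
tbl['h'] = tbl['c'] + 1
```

tbl['u'] = 2+3 = 5 → {'u': 5, 'i': 8}
del 'i' → {'u': 5}
tbl['c'] = tbl['u']+1 = 6 → {'u': 5, 'c': 6}
tbl['u'] = 5+1 = 6 → {'u': 6, 'c': 6}
tbl['h'] = tbl['c']+1 = 7 → {'u': 6, 'c': 6, 'h': 7}

{'u': 6, 'c': 6, 'h': 7}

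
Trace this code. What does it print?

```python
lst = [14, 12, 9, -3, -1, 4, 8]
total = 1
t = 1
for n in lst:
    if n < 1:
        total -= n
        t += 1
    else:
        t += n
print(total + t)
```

n=14: not <1; t=15
n=12: not <1; t=27
n=9: not <1; t=36
n=-3: <1, total = 1-(-3) = 4; t=37
n=-1: <1, total = 4-(-1) = 5; t=38
n=4: not <1; t=42
n=8: not <1; t=50
total+t = 5+50 = 55

55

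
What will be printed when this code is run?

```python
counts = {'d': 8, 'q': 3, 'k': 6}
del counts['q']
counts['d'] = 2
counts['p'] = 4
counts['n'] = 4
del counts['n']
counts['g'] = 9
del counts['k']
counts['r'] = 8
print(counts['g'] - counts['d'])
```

del 'q' → {'d': 8, 'k': 6}
counts['d'] = 2 → {'d': 2, 'k': 6}
counts['p'] = 4 → {'d': 2, 'k': 6, 'p': 4}
counts['n'] = 4 → {'d': 2, 'k': 6, 'p': 4, 'n': 4}
del 'n' → {'d': 2, 'k': 6, 'p': 4}
counts['g'] = 9 → {'d': 2, 'k': 6, 'p': 4, 'g': 9}
del 'k' → {'d': 2, 'p': 4, 'g': 9}
counts['r'] = 8 → {'d': 2, 'p': 4, 'g': 9, 'r': 8}
counts['g']-counts['d'] = 9-2 = 7

7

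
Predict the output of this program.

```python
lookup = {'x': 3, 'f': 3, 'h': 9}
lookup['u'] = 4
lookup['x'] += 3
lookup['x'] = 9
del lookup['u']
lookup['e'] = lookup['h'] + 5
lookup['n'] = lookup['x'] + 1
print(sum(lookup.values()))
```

lookup['u'] = 4 → {'x': 3, 'f': 3, 'h': 9, 'u': 4}
lookup['x'] = 3+3 = 6 → {'x': 6, 'f': 3, 'h': 9, 'u': 4}
lookup['x'] = 9 → {'x': 9, 'f': 3, 'h': 9, 'u': 4}
del 'u' → {'x': 9, 'f': 3, 'h': 9}
lookup['e'] = lookup['h']+5 = 14 → {'x': 9, 'f': 3, 'h': 9, 'e': 14}
lookup['n'] = lookup['x']+1 = 10 → {'x': 9, 'f': 3, 'h': 9, 'e': 14, 'n': 10}
sum of values = 45

45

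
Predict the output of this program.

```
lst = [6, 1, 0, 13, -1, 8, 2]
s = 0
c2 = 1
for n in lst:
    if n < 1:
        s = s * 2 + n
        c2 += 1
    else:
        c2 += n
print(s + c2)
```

n=6: not <1; c2=7
n=1: not <1; c2=8
n=0: <1, s = 0*2+0 = 0; c2=9
n=13: not <1; c2=22
n=-1: <1, s = 0*2+(-1) = -1; c2=23
n=8: not <1; c2=31
n=2: not <1; c2=33
s+c2 = (-1)+33 = 32

32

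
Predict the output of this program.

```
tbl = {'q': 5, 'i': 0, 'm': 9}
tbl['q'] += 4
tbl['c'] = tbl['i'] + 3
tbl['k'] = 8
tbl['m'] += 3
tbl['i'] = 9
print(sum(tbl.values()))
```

tbl['q'] = 5+4 = 9 → {'q': 9, 'i': 0, 'm': 9}
tbl['c'] = tbl['i']+3 = 3 → {'q': 9, 'i': 0, 'm': 9, 'c': 3}
tbl['k'] = 8 → {'q': 9, 'i': 0, 'm': 9, 'c': 3, 'k': 8}
tbl['m'] = 9+3 = 12 → {'q': 9, 'i': 0, 'm': 12, 'c': 3, 'k': 8}
tbl['i'] = 9 → {'q': 9, 'i': 9, 'm': 12, 'c': 3, 'k': 8}
sum of values = 41

41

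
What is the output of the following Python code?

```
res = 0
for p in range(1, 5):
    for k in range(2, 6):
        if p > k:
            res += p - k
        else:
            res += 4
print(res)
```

p=1,k=2: not 1>2, res = 0+4 = 4
p=1,k=3: not 1>3, res = 4+4 = 8
p=1,k=4: not 1>4, res = 8+4 = 12
p=1,k=5: not 1>5, res = 12+4 = 16
p=2,k=2: not 2>2, res = 16+4 = 20
p=2,k=3: not 2>3, res = 20+4 = 24
p=2,k=4: not 2>4, res = 24+4 = 28
p=2,k=5: not 2>5, res = 28+4 = 32
p=3,k=2: 3>2, res = 32+1 = 33
p=3,k=3: not 3>3, res = 33+4 = 37
p=3,k=4: not 3>4, res = 37+4 = 41
p=3,k=5: not 3>5, res = 41+4 = 45
p=4,k=2: 4>2, res = 45+2 = 47
p=4,k=3: 4>3, res = 47+1 = 48
p=4,k=4: not 4>4, res = 48+4 = 52
p=4,k=5: not 4>5, res = 52+4 = 56

56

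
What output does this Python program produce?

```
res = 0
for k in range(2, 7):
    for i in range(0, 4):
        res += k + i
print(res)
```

k=2,i=0: res = 0+2 = 2
k=2,i=1: res = 2+3 = 5
k=2,i=2: res = 5+4 = 9
k=2,i=3: res = 9+5 = 14
k=3,i=0: res = 14+3 = 17
k=3,i=1: res = 17+4 = 21
k=3,i=2: res = 21+5 = 26
k=3,i=3: res = 26+6 = 32
k=4,i=0: res = 32+4 = 36
k=4,i=1: res = 36+5 = 41
k=4,i=2: res = 41+6 = 47
k=4,i=3: res = 47+7 = 54
k=5,i=0: res = 54+5 = 59
k=5,i=1: res = 59+6 = 65
k=5,i=2: res = 65+7 = 72
k=5,i=3: res = 72+8 = 80
k=6,i=0: res = 80+6 = 86
k=6,i=1: res = 86+7 = 93
k=6,i=2: res = 93+8 = 101
k=6,i=3: res = 101+9 = 110

110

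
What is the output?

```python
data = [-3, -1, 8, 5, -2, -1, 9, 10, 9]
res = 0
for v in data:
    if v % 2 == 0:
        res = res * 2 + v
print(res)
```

38

v=-3: not even
v=-1: not even
v=8: even, res = 0*2+8 = 8
v=5: not even
v=-2: even, res = 8*2+(-2) = 14
v=-1: not even
v=9: not even
v=10: even, res = 14*2+10 = 38
v=9: not even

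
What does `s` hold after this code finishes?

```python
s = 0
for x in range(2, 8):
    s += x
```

27

x=2: s = 0+2 = 2
x=3: s = 2+3 = 5
x=4: s = 5+4 = 9
x=5: s = 9+5 = 14
x=6: s = 14+6 = 20
x=7: s = 20+7 = 27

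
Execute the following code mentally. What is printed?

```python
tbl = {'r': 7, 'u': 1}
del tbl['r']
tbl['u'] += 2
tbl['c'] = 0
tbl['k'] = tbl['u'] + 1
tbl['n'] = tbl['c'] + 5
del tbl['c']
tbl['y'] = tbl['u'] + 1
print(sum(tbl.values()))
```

16

del 'r' → {'u': 1}
tbl['u'] = 1+2 = 3 → {'u': 3}
tbl['c'] = 0 → {'u': 3, 'c': 0}
tbl['k'] = tbl['u']+1 = 4 → {'u': 3, 'c': 0, 'k': 4}
tbl['n'] = tbl['c']+5 = 5 → {'u': 3, 'c': 0, 'k': 4, 'n': 5}
del 'c' → {'u': 3, 'k': 4, 'n': 5}
tbl['y'] = tbl['u']+1 = 4 → {'u': 3, 'k': 4, 'n': 5, 'y': 4}
sum of values = 16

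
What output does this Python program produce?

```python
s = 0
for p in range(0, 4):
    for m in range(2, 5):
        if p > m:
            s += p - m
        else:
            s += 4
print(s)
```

45

p=0,m=2: not 0>2, s = 0+4 = 4
p=0,m=3: not 0>3, s = 4+4 = 8
p=0,m=4: not 0>4, s = 8+4 = 12
p=1,m=2: not 1>2, s = 12+4 = 16
p=1,m=3: not 1>3, s = 16+4 = 20
p=1,m=4: not 1>4, s = 20+4 = 24
p=2,m=2: not 2>2, s = 24+4 = 28
p=2,m=3: not 2>3, s = 28+4 = 32
p=2,m=4: not 2>4, s = 32+4 = 36
p=3,m=2: 3>2, s = 36+1 = 37
p=3,m=3: not 3>3, s = 37+4 = 41
p=3,m=4: not 3>4, s = 41+4 = 45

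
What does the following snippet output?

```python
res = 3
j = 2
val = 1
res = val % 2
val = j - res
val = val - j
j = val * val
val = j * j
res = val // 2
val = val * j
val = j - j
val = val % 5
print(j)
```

1

res = 1%2 = 1
val = 2-1 = 1
val = 1-2 = -1
j = (-1)*(-1) = 1
val = 1*1 = 1
res = 1//2 = 0
val = 1*1 = 1
val = 1-1 = 0
val = 0%5 = 0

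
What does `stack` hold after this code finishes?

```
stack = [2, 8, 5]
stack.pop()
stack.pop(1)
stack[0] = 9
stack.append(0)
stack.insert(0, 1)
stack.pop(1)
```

[1, 0]

pop() removes 5 → [2, 8]
pop(1) removes 8 → [2]
stack[0] = 9 → [9]
append 0 → [9, 0]
insert 1 at 0 → [1, 9, 0]
pop(1) removes 9 → [1, 0]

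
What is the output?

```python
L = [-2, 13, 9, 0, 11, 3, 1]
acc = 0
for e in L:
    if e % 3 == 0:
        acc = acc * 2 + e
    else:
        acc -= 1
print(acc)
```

20

e=-2: not %3==0, acc = 0-1 = -1
e=13: not %3==0, acc = (-1)-1 = -2
e=9: %3==0, acc = (-2)*2+9 = 5
e=0: %3==0, acc = 5*2+0 = 10
e=11: not %3==0, acc = 10-1 = 9
e=3: %3==0, acc = 9*2+3 = 21
e=1: not %3==0, acc = 21-1 = 20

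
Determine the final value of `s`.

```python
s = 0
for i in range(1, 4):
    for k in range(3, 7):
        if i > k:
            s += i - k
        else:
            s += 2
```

24

i=1,k=3: not 1>3, s = 0+2 = 2
i=1,k=4: not 1>4, s = 2+2 = 4
i=1,k=5: not 1>5, s = 4+2 = 6
i=1,k=6: not 1>6, s = 6+2 = 8
i=2,k=3: not 2>3, s = 8+2 = 10
i=2,k=4: not 2>4, s = 10+2 = 12
i=2,k=5: not 2>5, s = 12+2 = 14
i=2,k=6: not 2>6, s = 14+2 = 16
i=3,k=3: not 3>3, s = 16+2 = 18
i=3,k=4: not 3>4, s = 18+2 = 20
i=3,k=5: not 3>5, s = 20+2 = 22
i=3,k=6: not 3>6, s = 22+2 = 24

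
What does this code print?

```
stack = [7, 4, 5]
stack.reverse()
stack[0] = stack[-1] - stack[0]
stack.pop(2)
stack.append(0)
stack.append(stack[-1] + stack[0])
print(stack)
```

reverse → [5, 4, 7]
stack[0] = stack[-1]-stack[0] = 7-5 = 2 → [2, 4, 7]
pop(2) removes 7 → [2, 4]
append 0 → [2, 4, 0]
append stack[-1]+stack[0] = 0+2 = 2 → [2, 4, 0, 2]

[2, 4, 0, 2]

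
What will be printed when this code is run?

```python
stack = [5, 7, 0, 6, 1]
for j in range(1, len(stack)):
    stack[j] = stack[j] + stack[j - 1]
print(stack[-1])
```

19

j=1: stack[1] = 7+5 = 12 → [5, 12, 0, 6, 1]
j=2: stack[2] = 0+12 = 12 → [5, 12, 12, 6, 1]
j=3: stack[3] = 6+12 = 18 → [5, 12, 12, 18, 1]
j=4: stack[4] = 1+18 = 19 → [5, 12, 12, 18, 19]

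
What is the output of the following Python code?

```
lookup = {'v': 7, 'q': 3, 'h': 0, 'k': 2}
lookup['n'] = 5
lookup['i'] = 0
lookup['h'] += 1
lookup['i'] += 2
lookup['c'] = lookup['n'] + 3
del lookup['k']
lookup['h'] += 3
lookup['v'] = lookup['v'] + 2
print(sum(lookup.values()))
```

31

lookup['n'] = 5 → {'v': 7, 'q': 3, 'h': 0, 'k': 2, 'n': 5}
lookup['i'] = 0 → {'v': 7, 'q': 3, 'h': 0, 'k': 2, 'n': 5, 'i': 0}
lookup['h'] = 0+1 = 1 → {'v': 7, 'q': 3, 'h': 1, 'k': 2, 'n': 5, 'i': 0}
lookup['i'] = 0+2 = 2 → {'v': 7, 'q': 3, 'h': 1, 'k': 2, 'n': 5, 'i': 2}
lookup['c'] = lookup['n']+3 = 8 → {'v': 7, 'q': 3, 'h': 1, 'k': 2, 'n': 5, 'i': 2, 'c': 8}
del 'k' → {'v': 7, 'q': 3, 'h': 1, 'n': 5, 'i': 2, 'c': 8}
lookup['h'] = 1+3 = 4 → {'v': 7, 'q': 3, 'h': 4, 'n': 5, 'i': 2, 'c': 8}
lookup['v'] = lookup['v']+2 = 9 → {'v': 9, 'q': 3, 'h': 4, 'n': 5, 'i': 2, 'c': 8}
sum of values = 31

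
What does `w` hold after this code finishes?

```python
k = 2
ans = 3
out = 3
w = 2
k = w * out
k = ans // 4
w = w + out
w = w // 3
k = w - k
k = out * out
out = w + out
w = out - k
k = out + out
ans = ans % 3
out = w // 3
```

k = 2*3 = 6
k = 3//4 = 0
w = 2+3 = 5
w = 5//3 = 1
k = 1-0 = 1
k = 3*3 = 9
out = 1+3 = 4
w = 4-9 = -5
k = 4+4 = 8
ans = 3%3 = 0
out = (-5)//3 = -2

-5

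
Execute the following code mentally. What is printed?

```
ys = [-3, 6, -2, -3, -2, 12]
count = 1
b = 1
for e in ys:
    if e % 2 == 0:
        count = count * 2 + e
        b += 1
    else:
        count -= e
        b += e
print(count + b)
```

123

e=-3: not even, count = 1-(-3) = 4; b=-2
e=6: even, count = 4*2+6 = 14; b=-1
e=-2: even, count = 14*2+(-2) = 26; b=0
e=-3: not even, count = 26-(-3) = 29; b=-3
e=-2: even, count = 29*2+(-2) = 56; b=-2
e=12: even, count = 56*2+12 = 124; b=-1
count+b = 124+(-1) = 123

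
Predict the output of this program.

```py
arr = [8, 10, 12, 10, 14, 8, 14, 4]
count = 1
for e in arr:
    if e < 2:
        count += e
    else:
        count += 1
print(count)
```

e=8: not <2, count = 1+1 = 2
e=10: not <2, count = 2+1 = 3
e=12: not <2, count = 3+1 = 4
e=10: not <2, count = 4+1 = 5
e=14: not <2, count = 5+1 = 6
e=8: not <2, count = 6+1 = 7
e=14: not <2, count = 7+1 = 8
e=4: not <2, count = 8+1 = 9

9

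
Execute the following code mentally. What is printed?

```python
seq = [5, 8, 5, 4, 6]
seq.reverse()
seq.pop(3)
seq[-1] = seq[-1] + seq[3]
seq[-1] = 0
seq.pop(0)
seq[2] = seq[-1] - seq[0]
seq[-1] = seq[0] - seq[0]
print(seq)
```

[4, 5, 0]

reverse → [6, 4, 5, 8, 5]
pop(3) removes 8 → [6, 4, 5, 5]
seq[-1] = seq[-1]+seq[3] = 5+5 = 10 → [6, 4, 5, 10]
seq[-1] = 0 → [6, 4, 5, 0]
pop(0) removes 6 → [4, 5, 0]
seq[2] = seq[-1]-seq[0] = 0-4 = -4 → [4, 5, -4]
seq[-1] = seq[0]-seq[0] = 4-4 = 0 → [4, 5, 0]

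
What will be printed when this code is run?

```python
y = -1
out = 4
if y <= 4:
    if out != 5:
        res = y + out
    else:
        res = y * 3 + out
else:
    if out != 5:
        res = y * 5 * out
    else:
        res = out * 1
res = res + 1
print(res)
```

y=-1, out=4
y <= 4 is True; out != 5 is True
→ res = y + out = 3
res = 3+1 = 4

4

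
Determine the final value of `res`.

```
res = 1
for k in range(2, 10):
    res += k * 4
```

k=2: res = 1+2*4 = 9
k=3: res = 9+3*4 = 21
k=4: res = 21+4*4 = 37
k=5: res = 37+5*4 = 57
k=6: res = 57+6*4 = 81
k=7: res = 81+7*4 = 109
k=8: res = 109+8*4 = 141
k=9: res = 141+9*4 = 177

177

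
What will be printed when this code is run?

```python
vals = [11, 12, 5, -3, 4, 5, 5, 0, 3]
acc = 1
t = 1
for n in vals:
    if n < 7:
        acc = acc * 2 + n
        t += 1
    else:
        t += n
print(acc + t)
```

n=11: not <7; t=12
n=12: not <7; t=24
n=5: <7, acc = 1*2+5 = 7; t=25
n=-3: <7, acc = 7*2+(-3) = 11; t=26
n=4: <7, acc = 11*2+4 = 26; t=27
n=5: <7, acc = 26*2+5 = 57; t=28
n=5: <7, acc = 57*2+5 = 119; t=29
n=0: <7, acc = 119*2+0 = 238; t=30
n=3: <7, acc = 238*2+3 = 479; t=31
acc+t = 479+31 = 510

510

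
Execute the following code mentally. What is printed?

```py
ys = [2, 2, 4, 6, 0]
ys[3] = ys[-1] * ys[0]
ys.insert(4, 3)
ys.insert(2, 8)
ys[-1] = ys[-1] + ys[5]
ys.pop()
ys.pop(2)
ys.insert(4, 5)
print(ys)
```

[2, 2, 4, 0, 5, 3]

ys[3] = ys[-1]*ys[0] = 0*2 = 0 → [2, 2, 4, 0, 0]
insert 3 at 4 → [2, 2, 4, 0, 3, 0]
insert 8 at 2 → [2, 2, 8, 4, 0, 3, 0]
ys[-1] = ys[-1]+ys[5] = 0+3 = 3 → [2, 2, 8, 4, 0, 3, 3]
pop() removes 3 → [2, 2, 8, 4, 0, 3]
pop(2) removes 8 → [2, 2, 4, 0, 3]
insert 5 at 4 → [2, 2, 4, 0, 5, 3]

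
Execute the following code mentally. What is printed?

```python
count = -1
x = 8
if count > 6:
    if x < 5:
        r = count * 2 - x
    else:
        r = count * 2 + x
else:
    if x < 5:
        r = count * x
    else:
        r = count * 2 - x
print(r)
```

count=-1, x=8
count > 6 is False; x < 5 is False
→ r = count * 2 - x = -10

-10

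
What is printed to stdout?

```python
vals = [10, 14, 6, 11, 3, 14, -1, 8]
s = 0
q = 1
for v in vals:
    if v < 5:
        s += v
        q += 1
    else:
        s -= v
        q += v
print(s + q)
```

5

v=10: not <5, s = 0-10 = -10; q=11
v=14: not <5, s = (-10)-14 = -24; q=25
v=6: not <5, s = (-24)-6 = -30; q=31
v=11: not <5, s = (-30)-11 = -41; q=42
v=3: <5, s = (-41)+3 = -38; q=43
v=14: not <5, s = (-38)-14 = -52; q=57
v=-1: <5, s = (-52)+(-1) = -53; q=58
v=8: not <5, s = (-53)-8 = -61; q=66
s+q = (-61)+66 = 5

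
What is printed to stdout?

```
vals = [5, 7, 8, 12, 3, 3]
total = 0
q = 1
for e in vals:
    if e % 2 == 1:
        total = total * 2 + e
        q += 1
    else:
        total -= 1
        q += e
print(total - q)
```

e=5: odd, total = 0*2+5 = 5; q=2
e=7: odd, total = 5*2+7 = 17; q=3
e=8: not odd, total = 17-1 = 16; q=11
e=12: not odd, total = 16-1 = 15; q=23
e=3: odd, total = 15*2+3 = 33; q=24
e=3: odd, total = 33*2+3 = 69; q=25
total-q = 69-25 = 44

44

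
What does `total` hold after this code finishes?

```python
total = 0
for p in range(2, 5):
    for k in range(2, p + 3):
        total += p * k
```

140

p=2,k=2: total = 0+4 = 4
p=2,k=3: total = 4+6 = 10
p=2,k=4: total = 10+8 = 18
p=3,k=2: total = 18+6 = 24
p=3,k=3: total = 24+9 = 33
p=3,k=4: total = 33+12 = 45
p=3,k=5: total = 45+15 = 60
p=4,k=2: total = 60+8 = 68
p=4,k=3: total = 68+12 = 80
p=4,k=4: total = 80+16 = 96
p=4,k=5: total = 96+20 = 116
p=4,k=6: total = 116+24 = 140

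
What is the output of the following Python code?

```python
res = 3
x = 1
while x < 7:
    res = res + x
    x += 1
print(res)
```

x=1: res = 3+1 = 4
x=2: res = 4+2 = 6
x=3: res = 6+3 = 9
x=4: res = 9+4 = 13
x=5: res = 13+5 = 18
x=6: res = 18+6 = 24

24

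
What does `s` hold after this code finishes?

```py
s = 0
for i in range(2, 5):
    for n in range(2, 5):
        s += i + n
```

54

i=2,n=2: s = 0+4 = 4
i=2,n=3: s = 4+5 = 9
i=2,n=4: s = 9+6 = 15
i=3,n=2: s = 15+5 = 20
i=3,n=3: s = 20+6 = 26
i=3,n=4: s = 26+7 = 33
i=4,n=2: s = 33+6 = 39
i=4,n=3: s = 39+7 = 46
i=4,n=4: s = 46+8 = 54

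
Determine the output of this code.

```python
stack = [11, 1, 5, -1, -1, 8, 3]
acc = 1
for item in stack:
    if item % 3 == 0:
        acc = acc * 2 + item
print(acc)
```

5

item=11: not %3==0
item=1: not %3==0
item=5: not %3==0
item=-1: not %3==0
item=-1: not %3==0
item=8: not %3==0
item=3: %3==0, acc = 1*2+3 = 5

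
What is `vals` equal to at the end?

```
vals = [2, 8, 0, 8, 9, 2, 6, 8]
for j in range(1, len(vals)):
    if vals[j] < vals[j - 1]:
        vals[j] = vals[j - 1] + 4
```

[2, 8, 12, 16, 20, 24, 28, 32]

j=1: 8>=2, unchanged → [2, 8, 0, 8, 9, 2, 6, 8]
j=2: 0<8, vals[2] = 8+4 = 12 → [2, 8, 12, 8, 9, 2, 6, 8]
j=3: 8<12, vals[3] = 12+4 = 16 → [2, 8, 12, 16, 9, 2, 6, 8]
j=4: 9<16, vals[4] = 16+4 = 20 → [2, 8, 12, 16, 20, 2, 6, 8]
j=5: 2<20, vals[5] = 20+4 = 24 → [2, 8, 12, 16, 20, 24, 6, 8]
j=6: 6<24, vals[6] = 24+4 = 28 → [2, 8, 12, 16, 20, 24, 28, 8]
j=7: 8<28, vals[7] = 28+4 = 32 → [2, 8, 12, 16, 20, 24, 28, 32]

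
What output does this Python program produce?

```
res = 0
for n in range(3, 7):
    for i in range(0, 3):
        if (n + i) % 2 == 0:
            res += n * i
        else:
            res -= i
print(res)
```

n=3,i=0: odd sum, res = 0-0 = 0
n=3,i=1: even sum, res = 0+3 = 3
n=3,i=2: odd sum, res = 3-2 = 1
n=4,i=0: even sum, res = 1+0 = 1
n=4,i=1: odd sum, res = 1-1 = 0
n=4,i=2: even sum, res = 0+8 = 8
n=5,i=0: odd sum, res = 8-0 = 8
n=5,i=1: even sum, res = 8+5 = 13
n=5,i=2: odd sum, res = 13-2 = 11
n=6,i=0: even sum, res = 11+0 = 11
n=6,i=1: odd sum, res = 11-1 = 10
n=6,i=2: even sum, res = 10+12 = 22

22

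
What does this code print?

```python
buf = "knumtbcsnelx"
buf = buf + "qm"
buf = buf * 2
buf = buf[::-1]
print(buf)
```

+ 'qm' → 'knumtbcsnelxqm'
repeat ×2 → 'knumtbcsnelxqmknumtbcsnelxqm'
reverse → 'mqxlenscbtmunkmqxlenscbtmunk'

mqxlenscbtmunkmqxlenscbtmunk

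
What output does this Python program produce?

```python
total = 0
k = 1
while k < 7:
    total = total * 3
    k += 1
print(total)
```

0

k=1: total = 0*3 = 0
k=2: total = 0*3 = 0
k=3: total = 0*3 = 0
k=4: total = 0*3 = 0
k=5: total = 0*3 = 0
k=6: total = 0*3 = 0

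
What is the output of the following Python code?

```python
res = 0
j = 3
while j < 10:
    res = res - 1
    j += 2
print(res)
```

-4

j=3: res = 0-1 = -1
j=5: res = (-1)-1 = -2
j=7: res = (-2)-1 = -3
j=9: res = (-3)-1 = -4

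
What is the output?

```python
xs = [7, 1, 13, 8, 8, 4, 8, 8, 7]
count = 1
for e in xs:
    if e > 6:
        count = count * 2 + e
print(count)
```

e=7: >6, count = 1*2+7 = 9
e=1: not >6
e=13: >6, count = 9*2+13 = 31
e=8: >6, count = 31*2+8 = 70
e=8: >6, count = 70*2+8 = 148
e=4: not >6
e=8: >6, count = 148*2+8 = 304
e=8: >6, count = 304*2+8 = 616
e=7: >6, count = 616*2+7 = 1239

1239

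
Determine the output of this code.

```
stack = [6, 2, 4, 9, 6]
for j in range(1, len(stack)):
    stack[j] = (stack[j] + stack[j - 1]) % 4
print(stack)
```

j=1: stack[1] = (2+6)%4 = 0 → [6, 0, 4, 9, 6]
j=2: stack[2] = (4+0)%4 = 0 → [6, 0, 0, 9, 6]
j=3: stack[3] = (9+0)%4 = 1 → [6, 0, 0, 1, 6]
j=4: stack[4] = (6+1)%4 = 3 → [6, 0, 0, 1, 3]

[6, 0, 0, 1, 3]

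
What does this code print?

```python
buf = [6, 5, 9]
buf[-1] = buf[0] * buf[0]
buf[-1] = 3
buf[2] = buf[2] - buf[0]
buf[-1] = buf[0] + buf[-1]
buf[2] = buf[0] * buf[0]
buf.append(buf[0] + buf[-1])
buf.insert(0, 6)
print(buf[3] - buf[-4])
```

30

buf[-1] = buf[0]*buf[0] = 6*6 = 36 → [6, 5, 36]
buf[-1] = 3 → [6, 5, 3]
buf[2] = buf[2]-buf[0] = 3-6 = -3 → [6, 5, -3]
buf[-1] = buf[0]+buf[-1] = 6+(-3) = 3 → [6, 5, 3]
buf[2] = buf[0]*buf[0] = 6*6 = 36 → [6, 5, 36]
append buf[0]+buf[-1] = 6+36 = 42 → [6, 5, 36, 42]
insert 6 at 0 → [6, 6, 5, 36, 42]
buf[3]-buf[-4] = 36-6 = 30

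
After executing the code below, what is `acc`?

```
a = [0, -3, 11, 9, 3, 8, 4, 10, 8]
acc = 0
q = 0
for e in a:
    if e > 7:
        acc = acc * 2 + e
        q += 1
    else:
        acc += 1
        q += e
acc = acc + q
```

393

e=0: not >7, acc = 0+1 = 1; q=0
e=-3: not >7, acc = 1+1 = 2; q=-3
e=11: >7, acc = 2*2+11 = 15; q=-2
e=9: >7, acc = 15*2+9 = 39; q=-1
e=3: not >7, acc = 39+1 = 40; q=2
e=8: >7, acc = 40*2+8 = 88; q=3
e=4: not >7, acc = 88+1 = 89; q=7
e=10: >7, acc = 89*2+10 = 188; q=8
e=8: >7, acc = 188*2+8 = 384; q=9
acc+q = 384+9 = 393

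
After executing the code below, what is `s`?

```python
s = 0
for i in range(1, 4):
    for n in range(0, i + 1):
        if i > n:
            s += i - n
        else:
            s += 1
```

13

i=1,n=0: 1>0, s = 0+1 = 1
i=1,n=1: not 1>1, s = 1+1 = 2
i=2,n=0: 2>0, s = 2+2 = 4
i=2,n=1: 2>1, s = 4+1 = 5
i=2,n=2: not 2>2, s = 5+1 = 6
i=3,n=0: 3>0, s = 6+3 = 9
i=3,n=1: 3>1, s = 9+2 = 11
i=3,n=2: 3>2, s = 11+1 = 12
i=3,n=3: not 3>3, s = 12+1 = 13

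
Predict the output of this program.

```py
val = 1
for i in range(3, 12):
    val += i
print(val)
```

64

i=3: val = 1+3 = 4
i=4: val = 4+4 = 8
i=5: val = 8+5 = 13
i=6: val = 13+6 = 19
i=7: val = 19+7 = 26
i=8: val = 26+8 = 34
i=9: val = 34+9 = 43
i=10: val = 43+10 = 53
i=11: val = 53+11 = 64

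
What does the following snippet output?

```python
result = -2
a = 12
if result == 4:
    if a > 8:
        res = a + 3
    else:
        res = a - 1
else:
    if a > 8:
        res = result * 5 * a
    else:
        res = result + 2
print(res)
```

result=-2, a=12
result == 4 is False; a > 8 is True
→ res = result * 5 * a = -120

-120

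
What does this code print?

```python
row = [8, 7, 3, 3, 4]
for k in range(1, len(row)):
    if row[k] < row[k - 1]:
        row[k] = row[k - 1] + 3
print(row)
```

[8, 11, 14, 17, 20]

k=1: 7<8, row[1] = 8+3 = 11 → [8, 11, 3, 3, 4]
k=2: 3<11, row[2] = 11+3 = 14 → [8, 11, 14, 3, 4]
k=3: 3<14, row[3] = 14+3 = 17 → [8, 11, 14, 17, 4]
k=4: 4<17, row[4] = 17+3 = 20 → [8, 11, 14, 17, 20]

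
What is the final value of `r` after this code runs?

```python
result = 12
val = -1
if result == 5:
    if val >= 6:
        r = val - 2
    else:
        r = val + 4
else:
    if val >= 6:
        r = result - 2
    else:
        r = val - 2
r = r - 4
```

-7

result=12, val=-1
result == 5 is False; val >= 6 is False
→ r = val - 2 = -3
r = (-3)-4 = -7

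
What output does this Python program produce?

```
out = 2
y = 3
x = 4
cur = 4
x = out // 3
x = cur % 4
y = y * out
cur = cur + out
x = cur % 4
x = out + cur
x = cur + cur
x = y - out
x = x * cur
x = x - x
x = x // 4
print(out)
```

2

x = 2//3 = 0
x = 4%4 = 0
y = 3*2 = 6
cur = 4+2 = 6
x = 6%4 = 2
x = 2+6 = 8
x = 6+6 = 12
x = 6-2 = 4
x = 4*6 = 24
x = 24-24 = 0
x = 0//4 = 0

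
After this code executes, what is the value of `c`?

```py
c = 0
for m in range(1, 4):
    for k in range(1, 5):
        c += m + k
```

m=1,k=1: c = 0+2 = 2
m=1,k=2: c = 2+3 = 5
m=1,k=3: c = 5+4 = 9
m=1,k=4: c = 9+5 = 14
m=2,k=1: c = 14+3 = 17
m=2,k=2: c = 17+4 = 21
m=2,k=3: c = 21+5 = 26
m=2,k=4: c = 26+6 = 32
m=3,k=1: c = 32+4 = 36
m=3,k=2: c = 36+5 = 41
m=3,k=3: c = 41+6 = 47
m=3,k=4: c = 47+7 = 54

54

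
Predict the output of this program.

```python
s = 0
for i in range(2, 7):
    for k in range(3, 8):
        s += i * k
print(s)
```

i=2,k=3: s = 0+6 = 6
i=2,k=4: s = 6+8 = 14
i=2,k=5: s = 14+10 = 24
i=2,k=6: s = 24+12 = 36
i=2,k=7: s = 36+14 = 50
i=3,k=3: s = 50+9 = 59
i=3,k=4: s = 59+12 = 71
i=3,k=5: s = 71+15 = 86
i=3,k=6: s = 86+18 = 104
i=3,k=7: s = 104+21 = 125
i=4,k=3: s = 125+12 = 137
i=4,k=4: s = 137+16 = 153
i=4,k=5: s = 153+20 = 173
i=4,k=6: s = 173+24 = 197
i=4,k=7: s = 197+28 = 225
i=5,k=3: s = 225+15 = 240
i=5,k=4: s = 240+20 = 260
i=5,k=5: s = 260+25 = 285
i=5,k=6: s = 285+30 = 315
i=5,k=7: s = 315+35 = 350
i=6,k=3: s = 350+18 = 368
i=6,k=4: s = 368+24 = 392
i=6,k=5: s = 392+30 = 422
i=6,k=6: s = 422+36 = 458
i=6,k=7: s = 458+42 = 500

500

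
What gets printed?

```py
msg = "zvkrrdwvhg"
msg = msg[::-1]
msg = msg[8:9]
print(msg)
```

v

reverse → 'ghvwdrrkvz'
slice [8:9] → 'v'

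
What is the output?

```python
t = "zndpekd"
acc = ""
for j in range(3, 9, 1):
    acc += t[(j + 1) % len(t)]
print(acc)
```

j=3: add t[4]='e' → 'e'
j=4: add t[5]='k' → 'ek'
j=5: add t[6]='d' → 'ekd'
j=6: add t[0]='z' → 'ekdz'
j=7: add t[1]='n' → 'ekdzn'
j=8: add t[2]='d' → 'ekdznd'

ekdznd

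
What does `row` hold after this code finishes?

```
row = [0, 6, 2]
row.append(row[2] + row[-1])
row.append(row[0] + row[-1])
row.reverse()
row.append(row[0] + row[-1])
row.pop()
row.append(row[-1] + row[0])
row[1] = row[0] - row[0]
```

append row[2]+row[-1] = 2+2 = 4 → [0, 6, 2, 4]
append row[0]+row[-1] = 0+4 = 4 → [0, 6, 2, 4, 4]
reverse → [4, 4, 2, 6, 0]
append row[0]+row[-1] = 4+0 = 4 → [4, 4, 2, 6, 0, 4]
pop() removes 4 → [4, 4, 2, 6, 0]
append row[-1]+row[0] = 0+4 = 4 → [4, 4, 2, 6, 0, 4]
row[1] = row[0]-row[0] = 4-4 = 0 → [4, 0, 2, 6, 0, 4]

[4, 0, 2, 6, 0, 4]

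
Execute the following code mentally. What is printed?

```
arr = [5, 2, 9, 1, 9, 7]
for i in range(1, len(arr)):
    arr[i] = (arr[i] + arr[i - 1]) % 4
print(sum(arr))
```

i=1: arr[1] = (2+5)%4 = 3 → [5, 3, 9, 1, 9, 7]
i=2: arr[2] = (9+3)%4 = 0 → [5, 3, 0, 1, 9, 7]
i=3: arr[3] = (1+0)%4 = 1 → [5, 3, 0, 1, 9, 7]
i=4: arr[4] = (9+1)%4 = 2 → [5, 3, 0, 1, 2, 7]
i=5: arr[5] = (7+2)%4 = 1 → [5, 3, 0, 1, 2, 1]
sum = 12

12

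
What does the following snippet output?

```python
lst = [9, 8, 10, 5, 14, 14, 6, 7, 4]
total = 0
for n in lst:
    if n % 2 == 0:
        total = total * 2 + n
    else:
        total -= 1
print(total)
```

518

n=9: not even, total = 0-1 = -1
n=8: even, total = (-1)*2+8 = 6
n=10: even, total = 6*2+10 = 22
n=5: not even, total = 22-1 = 21
n=14: even, total = 21*2+14 = 56
n=14: even, total = 56*2+14 = 126
n=6: even, total = 126*2+6 = 258
n=7: not even, total = 258-1 = 257
n=4: even, total = 257*2+4 = 518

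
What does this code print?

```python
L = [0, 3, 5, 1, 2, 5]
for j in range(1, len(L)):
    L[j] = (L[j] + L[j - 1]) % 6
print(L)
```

[0, 3, 2, 3, 5, 4]

j=1: L[1] = (3+0)%6 = 3 → [0, 3, 5, 1, 2, 5]
j=2: L[2] = (5+3)%6 = 2 → [0, 3, 2, 1, 2, 5]
j=3: L[3] = (1+2)%6 = 3 → [0, 3, 2, 3, 2, 5]
j=4: L[4] = (2+3)%6 = 5 → [0, 3, 2, 3, 5, 5]
j=5: L[5] = (5+5)%6 = 4 → [0, 3, 2, 3, 5, 4]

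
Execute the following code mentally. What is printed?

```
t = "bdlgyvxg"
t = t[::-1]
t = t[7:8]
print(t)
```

reverse → 'gxvygldb'
slice [7:8] → 'b'

b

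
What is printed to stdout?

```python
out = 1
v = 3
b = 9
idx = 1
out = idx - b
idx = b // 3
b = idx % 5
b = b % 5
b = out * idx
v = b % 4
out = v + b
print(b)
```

-24

out = 1-9 = -8
idx = 9//3 = 3
b = 3%5 = 3
b = 3%5 = 3
b = (-8)*3 = -24
v = (-24)%4 = 0
out = 0+(-24) = -24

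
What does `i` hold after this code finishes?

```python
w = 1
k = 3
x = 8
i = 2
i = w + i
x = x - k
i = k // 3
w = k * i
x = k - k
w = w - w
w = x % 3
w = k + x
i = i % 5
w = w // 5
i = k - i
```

2

i = 1+2 = 3
x = 8-3 = 5
i = 3//3 = 1
w = 3*1 = 3
x = 3-3 = 0
w = 3-3 = 0
w = 0%3 = 0
w = 3+0 = 3
i = 1%5 = 1
w = 3//5 = 0
i = 3-1 = 2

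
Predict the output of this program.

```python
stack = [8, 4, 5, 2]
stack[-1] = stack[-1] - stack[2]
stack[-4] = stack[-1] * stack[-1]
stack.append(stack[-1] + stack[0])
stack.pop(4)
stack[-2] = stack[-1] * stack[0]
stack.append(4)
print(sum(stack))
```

stack[-1] = stack[-1]-stack[2] = 2-5 = -3 → [8, 4, 5, -3]
stack[-4] = stack[-1]*stack[-1] = (-3)*(-3) = 9 → [9, 4, 5, -3]
append stack[-1]+stack[0] = (-3)+9 = 6 → [9, 4, 5, -3, 6]
pop(4) removes 6 → [9, 4, 5, -3]
stack[-2] = stack[-1]*stack[0] = (-3)*9 = -27 → [9, 4, -27, -3]
append 4 → [9, 4, -27, -3, 4]
sum = -13

-13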